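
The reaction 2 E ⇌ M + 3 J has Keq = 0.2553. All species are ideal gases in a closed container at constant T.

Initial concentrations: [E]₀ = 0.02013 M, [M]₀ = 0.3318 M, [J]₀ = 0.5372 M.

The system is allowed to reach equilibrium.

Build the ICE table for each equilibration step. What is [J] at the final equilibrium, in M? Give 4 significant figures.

Q₀ = 126.9 vs Keq = 0.2553 ⇒ Q>K, reverse
Step 1:
                  E         M         J
  I         0.02013    0.3318    0.5372
  C           0.152  -0.07599    -0.228
  E          0.1721    0.2558    0.3092
  solve Keq expr → x = -0.07599; check Q = 0.2553

[J]_eq = 0.3092 M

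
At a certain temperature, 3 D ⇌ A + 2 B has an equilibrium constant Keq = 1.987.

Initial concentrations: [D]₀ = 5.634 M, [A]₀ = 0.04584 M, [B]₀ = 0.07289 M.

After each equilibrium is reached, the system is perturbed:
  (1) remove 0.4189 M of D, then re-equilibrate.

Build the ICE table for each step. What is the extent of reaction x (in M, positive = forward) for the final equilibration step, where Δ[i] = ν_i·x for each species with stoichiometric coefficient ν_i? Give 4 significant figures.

Q₀ = 1.3619e-06 vs Keq = 1.987 ⇒ Q<K, forward
Step 1:
                    D           A           B
  Initial       5.634     0.04584     0.07289
  Change        -3.93        1.31        2.62
  Equil         1.704       1.356       2.693
  solve Keq expr → x = 1.31; check Q = 1.987
Then remove 0.4189 M of D.
Step 2:
                    D           A           B
  Initial       1.285       1.356       2.693
  Change       0.2948    -0.09827     -0.1965
  Equil          1.58       1.258       2.496
  solve Keq expr → x = -0.09827; check Q = 1.987

x = -0.09827 M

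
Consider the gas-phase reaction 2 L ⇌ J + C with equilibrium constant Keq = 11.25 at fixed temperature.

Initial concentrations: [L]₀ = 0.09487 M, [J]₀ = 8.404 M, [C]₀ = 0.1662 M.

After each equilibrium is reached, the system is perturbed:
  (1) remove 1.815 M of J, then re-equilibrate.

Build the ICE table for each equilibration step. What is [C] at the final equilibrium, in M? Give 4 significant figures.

[C]_eq = 0.09582 M

Q₀ = 155.2 vs Keq = 11.25 ⇒ Q>K, reverse
Step 1:
                    L           J           C
  init        0.09487       8.404      0.1662
  Δ            0.1587    -0.07933    -0.07933
  eq           0.2535       8.325     0.08687
  solve Keq expr → x = -0.07933; check Q = 11.25
Then remove 1.815 M of J.
Step 2:
                    L           J           C
  init         0.2535        6.51     0.08687
  Δ           -0.0179    0.008952    0.008952
  eq           0.2356       6.519     0.09582
  solve Keq expr → x = 0.008952; check Q = 11.25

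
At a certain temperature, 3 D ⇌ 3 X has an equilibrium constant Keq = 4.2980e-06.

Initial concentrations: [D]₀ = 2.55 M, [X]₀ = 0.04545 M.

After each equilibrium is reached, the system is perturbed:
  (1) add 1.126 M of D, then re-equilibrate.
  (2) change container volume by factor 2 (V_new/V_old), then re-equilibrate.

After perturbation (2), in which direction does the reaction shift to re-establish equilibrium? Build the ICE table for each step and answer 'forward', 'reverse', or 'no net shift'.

Q₀ = 5.6621e-06 vs Keq = 4.2980e-06 ⇒ Q>K, reverse
Step 1:
                   D          X
  init          2.55    0.04545
  Δ         0.003926  -0.003926
  eq           2.554    0.04152
  solve Keq expr → x = -0.001309; check Q = 4.2980e-06
Then add 1.126 M of D.
Step 2:
                   D          X
  init          3.68    0.04152
  Δ         -0.01801    0.01801
  eq           3.662    0.05954
  solve Keq expr → x = 0.006005; check Q = 4.2980e-06
Then change container volume by factor 2 (V_new/V_old).
Step 3:
                   D          X
  init         1.831    0.02977
  Δ                0          0
  eq           1.831    0.02977
  solve Keq expr → x = 0; check Q = 4.2980e-06

Direction: no net shift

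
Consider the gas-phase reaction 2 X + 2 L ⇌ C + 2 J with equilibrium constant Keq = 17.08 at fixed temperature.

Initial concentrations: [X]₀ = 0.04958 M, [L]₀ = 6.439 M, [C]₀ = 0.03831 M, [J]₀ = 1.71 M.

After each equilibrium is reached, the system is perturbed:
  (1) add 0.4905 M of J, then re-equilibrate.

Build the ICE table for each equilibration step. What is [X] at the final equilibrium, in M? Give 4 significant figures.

Q₀ = 1.099 vs Keq = 17.08 ⇒ Q<K, forward
Step 1:
                   X          L          C          J
  Initial    0.04958      6.439    0.03831       1.71
  Change    -0.03408   -0.03408    0.01704    0.03408
  Equil       0.0155      6.405    0.05535      1.744
  solve Keq expr → x = 0.01704; check Q = 17.08
Then add 0.4905 M of J.
Step 2:
                   X          L          C          J
  Initial     0.0155      6.405    0.05535      2.235
  Change    0.003955   0.003955  -0.001977  -0.003955
  Equil      0.01946      6.409    0.05337      2.231
  solve Keq expr → x = -0.001977; check Q = 17.08

[X]_eq = 0.01946 M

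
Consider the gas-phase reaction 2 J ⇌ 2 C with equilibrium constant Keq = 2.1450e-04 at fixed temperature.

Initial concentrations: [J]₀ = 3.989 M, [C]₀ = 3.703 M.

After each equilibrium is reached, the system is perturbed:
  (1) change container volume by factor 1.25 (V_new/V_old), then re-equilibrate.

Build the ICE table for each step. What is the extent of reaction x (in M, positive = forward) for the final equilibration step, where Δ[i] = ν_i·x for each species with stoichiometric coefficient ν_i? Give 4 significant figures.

Q₀ = 0.8617 vs Keq = 2.1450e-04 ⇒ Q>K, reverse
Step 1:
                   J          C
  init         3.989      3.703
  Δ            3.592     -3.592
  eq           7.581      0.111
  solve Keq expr → x = -1.796; check Q = 2.1450e-04
Then change container volume by factor 1.25 (V_new/V_old).
Step 2:
                   J          C
  init         6.065    0.08882
  Δ                0          0
  eq           6.065    0.08882
  solve Keq expr → x = 0; check Q = 2.1450e-04

x = 0 M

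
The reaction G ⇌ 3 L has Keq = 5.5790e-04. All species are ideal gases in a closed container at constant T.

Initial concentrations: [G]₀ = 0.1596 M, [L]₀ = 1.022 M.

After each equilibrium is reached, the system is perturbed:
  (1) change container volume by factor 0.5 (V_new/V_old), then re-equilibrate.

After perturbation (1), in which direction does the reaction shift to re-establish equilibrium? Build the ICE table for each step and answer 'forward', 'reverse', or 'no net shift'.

Q₀ = 6.688 vs Keq = 5.5790e-04 ⇒ Q>K, reverse
Step 1:
                    G           L
  Initial      0.1596       1.022
  Change       0.3192     -0.9576
  Equil        0.4788      0.0644
  solve Keq expr → x = -0.3192; check Q = 5.5790e-04
Then change container volume by factor 0.5 (V_new/V_old).
Step 2:
                    G           L
  Initial      0.9576      0.1288
  Change      0.01574    -0.04722
  Equil        0.9733     0.08158
  solve Keq expr → x = -0.01574; check Q = 5.5790e-04

Direction: reverse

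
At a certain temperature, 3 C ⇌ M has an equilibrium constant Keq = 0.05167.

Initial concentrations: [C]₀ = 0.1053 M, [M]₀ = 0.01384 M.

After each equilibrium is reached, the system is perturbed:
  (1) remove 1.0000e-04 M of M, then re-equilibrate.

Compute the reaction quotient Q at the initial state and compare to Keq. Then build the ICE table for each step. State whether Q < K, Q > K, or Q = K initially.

Q₀ = 11.85; Q > K (proceeds reverse)

Q₀ = 11.85 vs Keq = 0.05167 ⇒ Q>K, reverse
Step 1:
                  C         M
  init       0.1053   0.01384
  Δ         0.04103  -0.01368
  eq         0.1463 1.6191e-04
  solve Keq expr → x = -0.01368; check Q = 0.05167
Then remove 1.0000e-04 M of M.
Step 2:
                  C         M
  init       0.1463 6.1911e-05
  Δ       -2.9705e-04 9.9016e-05
  eq          0.146 1.6093e-04
  solve Keq expr → x = 9.9016e-05; check Q = 0.05167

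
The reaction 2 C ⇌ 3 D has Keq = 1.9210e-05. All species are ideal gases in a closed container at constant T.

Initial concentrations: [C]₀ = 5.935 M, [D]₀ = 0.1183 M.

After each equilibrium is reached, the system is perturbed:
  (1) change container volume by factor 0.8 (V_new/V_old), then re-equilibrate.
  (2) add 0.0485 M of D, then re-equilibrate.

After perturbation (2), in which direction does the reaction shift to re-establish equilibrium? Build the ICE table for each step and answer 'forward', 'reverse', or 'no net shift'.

Q₀ = 4.7002e-05 vs Keq = 1.9210e-05 ⇒ Q>K, reverse
Step 1:
                    C           D
  I             5.935      0.1183
  C           0.02021    -0.03031
  E             5.955     0.08799
  solve Keq expr → x = -0.0101; check Q = 1.9210e-05
Then change container volume by factor 0.8 (V_new/V_old).
Step 2:
                    C           D
  I             7.444        0.11
  C          0.005224   -0.007837
  E             7.449      0.1022
  solve Keq expr → x = -0.002612; check Q = 1.9210e-05
Then add 0.0485 M of D.
Step 3:
                    C           D
  I             7.449      0.1507
  C           0.03214    -0.04821
  E             7.481      0.1024
  solve Keq expr → x = -0.01607; check Q = 1.9210e-05

Direction: reverse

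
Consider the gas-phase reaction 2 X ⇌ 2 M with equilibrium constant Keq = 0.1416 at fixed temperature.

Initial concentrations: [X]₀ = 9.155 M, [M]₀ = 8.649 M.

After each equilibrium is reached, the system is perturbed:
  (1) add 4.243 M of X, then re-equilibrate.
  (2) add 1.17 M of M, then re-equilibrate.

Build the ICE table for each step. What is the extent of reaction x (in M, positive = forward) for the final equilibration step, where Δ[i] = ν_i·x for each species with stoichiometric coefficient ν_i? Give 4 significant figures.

x = -0.4251 M

Q₀ = 0.8925 vs Keq = 0.1416 ⇒ Q>K, reverse
Step 1:
                   X          M
  I            9.155      8.649
  C            3.781     -3.781
  E            12.94      4.868
  solve Keq expr → x = -1.891; check Q = 0.1416
Then add 4.243 M of X.
Step 2:
                   X          M
  I            17.18      4.868
  C            -1.16       1.16
  E            16.02      6.028
  solve Keq expr → x = 0.58; check Q = 0.1416
Then add 1.17 M of M.
Step 3:
                   X          M
  I            16.02      7.198
  C           0.8501    -0.8501
  E            16.87      6.348
  solve Keq expr → x = -0.4251; check Q = 0.1416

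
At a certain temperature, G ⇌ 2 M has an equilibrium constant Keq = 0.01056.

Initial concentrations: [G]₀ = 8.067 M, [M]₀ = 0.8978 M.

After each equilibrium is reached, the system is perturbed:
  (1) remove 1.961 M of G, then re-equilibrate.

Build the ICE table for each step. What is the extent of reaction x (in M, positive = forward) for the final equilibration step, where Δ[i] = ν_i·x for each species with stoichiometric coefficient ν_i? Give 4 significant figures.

Q₀ = 0.09992 vs Keq = 0.01056 ⇒ Q>K, reverse
Step 1:
                  G         M
  I           8.067    0.8978
  C          0.3003   -0.6005
  E           8.367    0.2973
  solve Keq expr → x = -0.3003; check Q = 0.01056
Then remove 1.961 M of G.
Step 2:
                  G         M
  I           6.406    0.2973
  C         0.01839  -0.03678
  E           6.425    0.2605
  solve Keq expr → x = -0.01839; check Q = 0.01056

x = -0.01839 M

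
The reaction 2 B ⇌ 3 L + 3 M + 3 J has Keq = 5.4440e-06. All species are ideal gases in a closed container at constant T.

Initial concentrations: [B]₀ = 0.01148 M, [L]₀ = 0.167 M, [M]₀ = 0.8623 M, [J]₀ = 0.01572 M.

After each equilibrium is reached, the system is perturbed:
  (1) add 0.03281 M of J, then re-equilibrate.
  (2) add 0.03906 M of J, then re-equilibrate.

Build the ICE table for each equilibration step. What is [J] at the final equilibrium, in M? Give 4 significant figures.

[J]_eq = 0.02809 M

Q₀ = 8.8023e-05 vs Keq = 5.4440e-06 ⇒ Q>K, reverse
Step 1:
                    B           L           M           J
  init        0.01148       0.167      0.8623     0.01572
  Δ           0.00493   -0.007395   -0.007395   -0.007395
  eq          0.01641      0.1596      0.8549    0.008325
  solve Keq expr → x = -0.002465; check Q = 5.4440e-06
Then add 0.03281 M of J.
Step 2:
                    B           L           M           J
  init        0.01641      0.1596      0.8549     0.04114
  Δ           0.01662    -0.02493    -0.02493    -0.02493
  eq          0.03303      0.1347        0.83      0.0162
  solve Keq expr → x = -0.008311; check Q = 5.4440e-06
Then add 0.03906 M of J.
Step 3:
                    B           L           M           J
  init        0.03303      0.1347        0.83     0.05526
  Δ           0.01812    -0.02717    -0.02717    -0.02717
  eq          0.05115      0.1075      0.8028     0.02809
  solve Keq expr → x = -0.009058; check Q = 5.4440e-06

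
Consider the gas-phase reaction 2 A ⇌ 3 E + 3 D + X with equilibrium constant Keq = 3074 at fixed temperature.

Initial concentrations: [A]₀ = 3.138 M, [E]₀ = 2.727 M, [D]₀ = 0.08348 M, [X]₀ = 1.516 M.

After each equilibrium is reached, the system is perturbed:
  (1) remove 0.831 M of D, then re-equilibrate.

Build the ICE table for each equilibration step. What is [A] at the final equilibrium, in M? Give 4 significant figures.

[A]_eq = 1.202 M

Q₀ = 0.001816 vs Keq = 3074 ⇒ Q<K, forward
Step 1:
                  A         E         D         X
  I           3.138     2.727   0.08348     1.516
  C            -1.7      2.55      2.55    0.8501
  E           1.438     5.277     2.634     2.366
  solve Keq expr → x = 0.8501; check Q = 3074
Then remove 0.831 M of D.
Step 2:
                  A         E         D         X
  I           1.438     5.277     1.803     2.366
  C         -0.2354    0.3532    0.3532    0.1177
  E           1.202     5.631     2.156     2.484
  solve Keq expr → x = 0.1177; check Q = 3074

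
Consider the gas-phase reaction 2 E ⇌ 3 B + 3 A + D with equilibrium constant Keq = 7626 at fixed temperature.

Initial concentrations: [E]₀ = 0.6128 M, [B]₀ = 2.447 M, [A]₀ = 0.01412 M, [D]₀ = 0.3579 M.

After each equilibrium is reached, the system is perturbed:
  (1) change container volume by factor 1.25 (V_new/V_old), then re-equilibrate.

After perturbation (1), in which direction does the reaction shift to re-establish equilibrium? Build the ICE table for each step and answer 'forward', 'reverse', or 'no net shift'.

Direction: forward

Q₀ = 3.9312e-05 vs Keq = 7626 ⇒ Q<K, forward
Step 1:
                    E           B           A           D
  Initial      0.6128       2.447     0.01412      0.3579
  Change      -0.5684      0.8526      0.8526      0.2842
  Equil       0.04438         3.3      0.8667      0.6421
  solve Keq expr → x = 0.2842; check Q = 7626
Then change container volume by factor 1.25 (V_new/V_old).
Step 2:
                    E           B           A           D
  Initial      0.0355        2.64      0.6934      0.5137
  Change     -0.01386      0.0208      0.0208    0.006932
  Equil       0.02164        2.66      0.7142      0.5206
  solve Keq expr → x = 0.006932; check Q = 7626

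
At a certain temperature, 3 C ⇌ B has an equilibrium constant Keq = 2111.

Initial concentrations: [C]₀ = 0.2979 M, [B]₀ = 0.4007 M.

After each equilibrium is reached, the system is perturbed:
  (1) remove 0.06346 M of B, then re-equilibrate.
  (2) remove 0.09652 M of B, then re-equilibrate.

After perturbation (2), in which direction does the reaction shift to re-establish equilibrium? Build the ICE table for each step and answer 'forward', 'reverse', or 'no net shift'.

Direction: forward

Q₀ = 15.16 vs Keq = 2111 ⇒ Q<K, forward
Step 1:
                  C         B
  Initial    0.2979    0.4007
  Change    -0.2369   0.07896
  Equil     0.06102    0.4797
  solve Keq expr → x = 0.07896; check Q = 2111
Then remove 0.06346 M of B.
Step 2:
                  C         B
  Initial   0.06102    0.4162
  Change  -0.002776 9.2541e-04
  Equil     0.05825    0.4171
  solve Keq expr → x = 9.2541e-04; check Q = 2111
Then remove 0.09652 M of B.
Step 3:
                  C         B
  Initial   0.05825    0.3206
  Change  -0.004803  0.001601
  Equil     0.05344    0.3222
  solve Keq expr → x = 0.001601; check Q = 2111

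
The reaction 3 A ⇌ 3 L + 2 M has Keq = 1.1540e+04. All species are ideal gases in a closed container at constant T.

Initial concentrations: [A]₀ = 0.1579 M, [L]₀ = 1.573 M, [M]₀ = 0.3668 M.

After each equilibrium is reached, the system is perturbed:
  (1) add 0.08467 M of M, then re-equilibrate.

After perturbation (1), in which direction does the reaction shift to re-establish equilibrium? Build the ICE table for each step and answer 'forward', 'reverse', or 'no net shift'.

Direction: reverse

Q₀ = 133 vs Keq = 1.1540e+04 ⇒ Q<K, forward
Step 1:
                   A          L          M
  Initial     0.1579      1.573     0.3668
  Change     -0.1145     0.1145    0.07633
  Equil       0.0434      1.687     0.4431
  solve Keq expr → x = 0.03817; check Q = 1.1540e+04
Then add 0.08467 M of M.
Step 2:
                   A          L          M
  Initial     0.0434      1.687     0.5278
  Change    0.005016  -0.005016  -0.003344
  Equil      0.04842      1.682     0.5245
  solve Keq expr → x = -0.001672; check Q = 1.1540e+04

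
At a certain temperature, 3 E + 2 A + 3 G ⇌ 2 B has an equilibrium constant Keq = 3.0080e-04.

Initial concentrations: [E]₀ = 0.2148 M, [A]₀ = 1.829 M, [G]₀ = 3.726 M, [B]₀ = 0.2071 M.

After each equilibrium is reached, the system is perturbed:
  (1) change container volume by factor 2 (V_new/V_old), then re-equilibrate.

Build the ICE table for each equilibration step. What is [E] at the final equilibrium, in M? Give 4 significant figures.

[E]_eq = 0.2532 M

Q₀ = 0.02501 vs Keq = 3.0080e-04 ⇒ Q>K, reverse
Step 1:
                    E           A           G           B
  init         0.2148       1.829       3.726      0.2071
  Δ            0.2031      0.1354      0.2031     -0.1354
  eq           0.4179       1.964       3.929     0.07169
  solve Keq expr → x = -0.06771; check Q = 3.0080e-04
Then change container volume by factor 2 (V_new/V_old).
Step 2:
                    E           A           G           B
  init          0.209      0.9822       1.965     0.03584
  Δ           0.04422     0.02948     0.04422    -0.02948
  eq           0.2532       1.012       2.009    0.006364
  solve Keq expr → x = -0.01474; check Q = 3.0080e-04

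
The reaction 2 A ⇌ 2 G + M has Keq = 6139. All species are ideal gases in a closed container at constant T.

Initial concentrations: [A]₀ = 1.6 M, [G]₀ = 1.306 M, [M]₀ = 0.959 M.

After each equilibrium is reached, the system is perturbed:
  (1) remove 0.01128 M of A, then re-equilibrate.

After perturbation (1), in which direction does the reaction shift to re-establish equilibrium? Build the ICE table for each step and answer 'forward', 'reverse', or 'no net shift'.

Direction: reverse

Q₀ = 0.6389 vs Keq = 6139 ⇒ Q<K, forward
Step 1:
                   A          G          M
  init           1.6      1.306      0.959
  Δ           -1.552      1.552      0.776
  eq         0.04805      2.858      1.735
  solve Keq expr → x = 0.776; check Q = 6139
Then remove 0.01128 M of A.
Step 2:
                   A          G          M
  init       0.03677      2.858      1.735
  Δ          0.01102   -0.01102  -0.005509
  eq         0.04778      2.847      1.729
  solve Keq expr → x = -0.005509; check Q = 6139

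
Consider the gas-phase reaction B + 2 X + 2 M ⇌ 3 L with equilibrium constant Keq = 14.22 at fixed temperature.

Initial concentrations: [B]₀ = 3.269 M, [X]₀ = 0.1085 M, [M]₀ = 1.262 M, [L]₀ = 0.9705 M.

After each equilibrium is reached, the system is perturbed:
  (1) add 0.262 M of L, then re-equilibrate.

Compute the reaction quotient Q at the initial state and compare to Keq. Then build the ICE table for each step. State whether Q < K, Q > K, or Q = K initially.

Q₀ = 14.91 vs Keq = 14.22 ⇒ Q>K, reverse
Step 1:
                    B           X           M           L
  Initial       3.269      0.1085       1.262      0.9705
  Change   9.6648e-04    0.001933    0.001933   -0.002899
  Equil          3.27      0.1104       1.264      0.9676
  solve Keq expr → x = -9.6648e-04; check Q = 14.22
Then add 0.262 M of L.
Step 2:
                    B           X           M           L
  Initial        3.27      0.1104       1.264        1.23
  Change      0.01691     0.03383     0.03383    -0.05074
  Equil         3.287      0.1443       1.298       1.179
  solve Keq expr → x = -0.01691; check Q = 14.22

Q₀ = 14.91; Q > K (proceeds reverse)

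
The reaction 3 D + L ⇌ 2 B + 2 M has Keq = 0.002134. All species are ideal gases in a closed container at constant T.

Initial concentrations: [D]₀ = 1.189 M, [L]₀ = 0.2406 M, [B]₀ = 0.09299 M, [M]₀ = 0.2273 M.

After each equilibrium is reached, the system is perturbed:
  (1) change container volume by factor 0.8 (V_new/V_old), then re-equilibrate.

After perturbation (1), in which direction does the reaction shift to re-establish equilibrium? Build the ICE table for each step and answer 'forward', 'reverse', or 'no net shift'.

Direction: no net shift

Q₀ = 0.001105 vs Keq = 0.002134 ⇒ Q<K, forward
Step 1:
                    D           L           B           M
  Initial       1.189      0.2406     0.09299      0.2273
  Change     -0.02911   -0.009703     0.01941     0.01941
  Equil          1.16      0.2309      0.1124      0.2467
  solve Keq expr → x = 0.009703; check Q = 0.002134
Then change container volume by factor 0.8 (V_new/V_old).
Step 2:
                    D           L           B           M
  Initial        1.45      0.2886      0.1405      0.3084
  Change            0           0           0           0
  Equil          1.45      0.2886      0.1405      0.3084
  solve Keq expr → x = 0; check Q = 0.002134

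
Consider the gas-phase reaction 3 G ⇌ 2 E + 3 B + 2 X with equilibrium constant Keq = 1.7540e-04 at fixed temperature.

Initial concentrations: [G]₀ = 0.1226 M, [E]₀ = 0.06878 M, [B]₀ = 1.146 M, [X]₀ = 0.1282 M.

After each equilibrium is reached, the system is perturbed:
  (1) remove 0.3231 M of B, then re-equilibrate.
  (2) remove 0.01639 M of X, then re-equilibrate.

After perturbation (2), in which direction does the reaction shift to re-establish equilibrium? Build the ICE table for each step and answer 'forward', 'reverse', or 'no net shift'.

Q₀ = 0.0635 vs Keq = 1.7540e-04 ⇒ Q>K, reverse
Step 1:
                   G          E          B          X
  I           0.1226    0.06878      1.146     0.1282
  C          0.08085    -0.0539   -0.08085    -0.0539
  E           0.2035    0.01488      1.065     0.0743
  solve Keq expr → x = -0.02695; check Q = 1.7540e-04
Then remove 0.3231 M of B.
Step 2:
                   G          E          B          X
  I           0.2035    0.01488      0.742     0.0743
  C        -0.009803   0.006536   0.009803   0.006536
  E           0.1936    0.02142     0.7519    0.08084
  solve Keq expr → x = 0.003268; check Q = 1.7540e-04
Then remove 0.01639 M of X.
Step 3:
                   G          E          B          X
  I           0.1936    0.02142     0.7519    0.06445
  C        -0.004623   0.003082   0.004623   0.003082
  E            0.189     0.0245     0.7565    0.06753
  solve Keq expr → x = 0.001541; check Q = 1.7540e-04

Direction: forward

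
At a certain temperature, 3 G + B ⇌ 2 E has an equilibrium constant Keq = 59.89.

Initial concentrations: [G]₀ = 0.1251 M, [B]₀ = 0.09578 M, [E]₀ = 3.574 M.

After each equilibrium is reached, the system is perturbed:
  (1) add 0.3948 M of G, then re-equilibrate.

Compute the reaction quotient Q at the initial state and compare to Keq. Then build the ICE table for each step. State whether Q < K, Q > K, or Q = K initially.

Q₀ = 6.8118e+04; Q > K (proceeds reverse)

Q₀ = 6.8118e+04 vs Keq = 59.89 ⇒ Q>K, reverse
Step 1:
                    G           B           E
  I            0.1251     0.09578       3.574
  C            0.6734      0.2245     -0.4489
  E            0.7985      0.3203       3.125
  solve Keq expr → x = -0.2245; check Q = 59.89
Then add 0.3948 M of G.
Step 2:
                    G           B           E
  I             1.193      0.3203       3.125
  C           -0.2688    -0.08959      0.1792
  E            0.9246      0.2307       3.304
  solve Keq expr → x = 0.08959; check Q = 59.89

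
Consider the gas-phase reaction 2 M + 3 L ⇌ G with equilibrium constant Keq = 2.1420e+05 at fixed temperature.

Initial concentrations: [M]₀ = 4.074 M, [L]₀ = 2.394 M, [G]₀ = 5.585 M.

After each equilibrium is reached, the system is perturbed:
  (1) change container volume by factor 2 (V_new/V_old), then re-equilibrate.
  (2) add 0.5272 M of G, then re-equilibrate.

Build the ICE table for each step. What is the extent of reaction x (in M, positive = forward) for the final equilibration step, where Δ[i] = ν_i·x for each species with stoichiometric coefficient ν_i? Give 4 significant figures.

x = -3.6632e-04 M

Q₀ = 0.02452 vs Keq = 2.1420e+05 ⇒ Q<K, forward
Step 1:
                   M          L          G
  Initial      4.074      2.394      5.585
  Change      -1.585     -2.377     0.7924
  Equil        2.489    0.01687      6.377
  solve Keq expr → x = 0.7924; check Q = 2.1420e+05
Then change container volume by factor 2 (V_new/V_old).
Step 2:
                   M          L          G
  Initial      1.245   0.008437      3.189
  Change    0.008479    0.01272  -0.004239
  Equil        1.253    0.02116      3.184
  solve Keq expr → x = -0.004239; check Q = 2.1420e+05
Then add 0.5272 M of G.
Step 3:
                   M          L          G
  Initial      1.253    0.02116      3.712
  Change  7.3263e-04   0.001099 -3.6632e-04
  Equil        1.254    0.02225      3.711
  solve Keq expr → x = -3.6632e-04; check Q = 2.1420e+05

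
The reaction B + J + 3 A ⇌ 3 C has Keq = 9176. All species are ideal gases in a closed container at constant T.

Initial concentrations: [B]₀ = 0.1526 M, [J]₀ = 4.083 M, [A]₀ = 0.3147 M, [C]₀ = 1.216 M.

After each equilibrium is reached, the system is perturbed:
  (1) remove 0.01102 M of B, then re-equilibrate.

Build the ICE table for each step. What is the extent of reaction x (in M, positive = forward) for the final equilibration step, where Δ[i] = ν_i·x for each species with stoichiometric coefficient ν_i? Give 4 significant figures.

x = -0.001339 M

Q₀ = 92.59 vs Keq = 9176 ⇒ Q<K, forward
Step 1:
                  B         J         A         C
  Initial    0.1526     4.083    0.3147     1.216
  Change   -0.07173  -0.07173   -0.2152    0.2152
  Equil     0.08087     4.011    0.0995     1.431
  solve Keq expr → x = 0.07173; check Q = 9176
Then remove 0.01102 M of B.
Step 2:
                  B         J         A         C
  Initial   0.06985     4.011    0.0995     1.431
  Change   0.001339  0.001339  0.004017 -0.004017
  Equil     0.07118     4.013    0.1035     1.427
  solve Keq expr → x = -0.001339; check Q = 9176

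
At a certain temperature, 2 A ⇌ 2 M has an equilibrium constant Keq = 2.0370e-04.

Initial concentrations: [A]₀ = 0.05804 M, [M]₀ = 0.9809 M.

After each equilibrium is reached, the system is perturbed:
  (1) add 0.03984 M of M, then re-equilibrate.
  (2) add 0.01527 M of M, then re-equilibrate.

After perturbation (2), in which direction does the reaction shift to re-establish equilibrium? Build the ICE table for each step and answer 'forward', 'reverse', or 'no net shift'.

Direction: reverse

Q₀ = 285.6 vs Keq = 2.0370e-04 ⇒ Q>K, reverse
Step 1:
                  A         M
  Initial   0.05804    0.9809
  Change     0.9663   -0.9663
  Equil       1.024   0.01462
  solve Keq expr → x = -0.4831; check Q = 2.0370e-04
Then add 0.03984 M of M.
Step 2:
                  A         M
  Initial     1.024   0.05446
  Change    0.03928  -0.03928
  Equil       1.064   0.01518
  solve Keq expr → x = -0.01964; check Q = 2.0370e-04
Then add 0.01527 M of M.
Step 3:
                  A         M
  Initial     1.064   0.03045
  Change    0.01506  -0.01506
  Equil       1.079   0.01539
  solve Keq expr → x = -0.007528; check Q = 2.0370e-04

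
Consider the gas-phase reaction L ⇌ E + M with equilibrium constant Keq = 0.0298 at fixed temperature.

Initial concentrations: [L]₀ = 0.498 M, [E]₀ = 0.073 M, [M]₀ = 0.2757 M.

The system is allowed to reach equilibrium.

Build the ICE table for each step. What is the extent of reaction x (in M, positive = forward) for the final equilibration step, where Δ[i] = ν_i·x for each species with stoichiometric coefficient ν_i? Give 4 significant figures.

x = -0.01452 M

Q₀ = 0.04041 vs Keq = 0.0298 ⇒ Q>K, reverse
Step 1:
                  L         E         M
  init        0.498     0.073    0.2757
  Δ         0.01452  -0.01452  -0.01452
  eq         0.5125   0.05848    0.2612
  solve Keq expr → x = -0.01452; check Q = 0.0298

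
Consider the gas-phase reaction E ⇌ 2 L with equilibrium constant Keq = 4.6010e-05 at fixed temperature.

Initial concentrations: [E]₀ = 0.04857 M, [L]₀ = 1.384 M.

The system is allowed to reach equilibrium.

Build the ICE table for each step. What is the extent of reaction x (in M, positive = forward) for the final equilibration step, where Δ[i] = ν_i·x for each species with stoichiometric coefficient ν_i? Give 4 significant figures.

x = -0.6891 M

Q₀ = 39.44 vs Keq = 4.6010e-05 ⇒ Q>K, reverse
Step 1:
                   E          L
  init       0.04857      1.384
  Δ           0.6891     -1.378
  eq          0.7377   0.005826
  solve Keq expr → x = -0.6891; check Q = 4.6010e-05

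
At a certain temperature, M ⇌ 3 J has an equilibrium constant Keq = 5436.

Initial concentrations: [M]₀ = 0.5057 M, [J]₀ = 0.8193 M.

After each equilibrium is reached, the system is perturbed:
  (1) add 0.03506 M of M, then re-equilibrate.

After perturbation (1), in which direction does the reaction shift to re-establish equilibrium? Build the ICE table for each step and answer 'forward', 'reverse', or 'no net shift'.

Direction: forward

Q₀ = 1.088 vs Keq = 5436 ⇒ Q<K, forward
Step 1:
                    M           J
  init         0.5057      0.8193
  Δ           -0.5034        1.51
  eq         0.002325       2.329
  solve Keq expr → x = 0.5034; check Q = 5436
Then add 0.03506 M of M.
Step 2:
                    M           J
  init        0.03739       2.329
  Δ          -0.03473      0.1042
  eq         0.002651       2.434
  solve Keq expr → x = 0.03473; check Q = 5436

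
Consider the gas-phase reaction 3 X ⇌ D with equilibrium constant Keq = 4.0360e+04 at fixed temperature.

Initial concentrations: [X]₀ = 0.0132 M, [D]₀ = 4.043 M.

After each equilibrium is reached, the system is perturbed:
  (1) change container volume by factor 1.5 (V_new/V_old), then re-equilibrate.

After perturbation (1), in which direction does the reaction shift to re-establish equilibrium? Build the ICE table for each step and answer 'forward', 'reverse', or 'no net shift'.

Direction: reverse

Q₀ = 1.7579e+06 vs Keq = 4.0360e+04 ⇒ Q>K, reverse
Step 1:
                  X         D
  Initial    0.0132     4.043
  Change     0.0332  -0.01107
  Equil      0.0464     4.032
  solve Keq expr → x = -0.01107; check Q = 4.0360e+04
Then change container volume by factor 1.5 (V_new/V_old).
Step 2:
                  X         D
  Initial   0.03093     2.688
  Change   0.009585 -0.003195
  Equil     0.04052     2.685
  solve Keq expr → x = -0.003195; check Q = 4.0360e+04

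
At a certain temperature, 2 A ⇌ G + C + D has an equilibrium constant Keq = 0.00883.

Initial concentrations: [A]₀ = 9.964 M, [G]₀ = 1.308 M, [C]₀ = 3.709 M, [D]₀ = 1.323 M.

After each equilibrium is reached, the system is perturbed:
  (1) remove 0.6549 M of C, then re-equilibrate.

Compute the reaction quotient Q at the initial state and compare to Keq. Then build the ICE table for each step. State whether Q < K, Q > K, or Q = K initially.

Q₀ = 0.06465; Q > K (proceeds reverse)

Q₀ = 0.06465 vs Keq = 0.00883 ⇒ Q>K, reverse
Step 1:
                  A         G         C         D
  I           9.964     1.308     3.709     1.323
  C             1.4   -0.6999   -0.6999   -0.6999
  E           11.36    0.6081     3.009    0.6231
  solve Keq expr → x = -0.6999; check Q = 0.00883
Then remove 0.6549 M of C.
Step 2:
                  A         G         C         D
  I           11.36    0.6081     2.354    0.6231
  C          -0.127    0.0635    0.0635    0.0635
  E           11.24    0.6716     2.418    0.6866
  solve Keq expr → x = 0.0635; check Q = 0.00883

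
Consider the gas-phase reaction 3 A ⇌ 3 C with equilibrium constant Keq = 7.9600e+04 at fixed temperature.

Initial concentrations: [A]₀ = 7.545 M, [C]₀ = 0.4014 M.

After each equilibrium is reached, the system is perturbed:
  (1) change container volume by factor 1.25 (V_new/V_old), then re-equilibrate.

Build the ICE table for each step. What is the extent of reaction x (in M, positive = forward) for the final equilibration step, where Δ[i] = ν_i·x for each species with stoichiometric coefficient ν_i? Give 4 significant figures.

x = 0 M

Q₀ = 1.5058e-04 vs Keq = 7.9600e+04 ⇒ Q<K, forward
Step 1:
                    A           C
  I             7.545      0.4014
  C            -7.364       7.364
  E            0.1805       7.766
  solve Keq expr → x = 2.455; check Q = 7.9600e+04
Then change container volume by factor 1.25 (V_new/V_old).
Step 2:
                    A           C
  I            0.1444       6.213
  C                 0           0
  E            0.1444       6.213
  solve Keq expr → x = 0; check Q = 7.9600e+04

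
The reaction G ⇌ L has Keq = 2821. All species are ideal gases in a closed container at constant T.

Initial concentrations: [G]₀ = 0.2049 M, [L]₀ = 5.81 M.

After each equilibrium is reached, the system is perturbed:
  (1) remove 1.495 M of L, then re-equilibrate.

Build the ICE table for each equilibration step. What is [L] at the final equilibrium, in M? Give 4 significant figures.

Q₀ = 28.36 vs Keq = 2821 ⇒ Q<K, forward
Step 1:
                  G         L
  init       0.2049      5.81
  Δ         -0.2028    0.2028
  eq       0.002131     6.013
  solve Keq expr → x = 0.2028; check Q = 2821
Then remove 1.495 M of L.
Step 2:
                  G         L
  init     0.002131     4.518
  Δ       -5.2977e-04 5.2977e-04
  eq       0.001602     4.518
  solve Keq expr → x = 5.2977e-04; check Q = 2821

[L]_eq = 4.518 M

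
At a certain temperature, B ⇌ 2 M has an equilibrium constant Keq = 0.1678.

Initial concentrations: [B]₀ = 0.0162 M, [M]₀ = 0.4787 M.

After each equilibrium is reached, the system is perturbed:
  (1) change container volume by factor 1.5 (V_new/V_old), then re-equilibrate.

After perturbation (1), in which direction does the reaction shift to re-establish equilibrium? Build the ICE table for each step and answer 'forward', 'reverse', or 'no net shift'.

Direction: forward

Q₀ = 14.15 vs Keq = 0.1678 ⇒ Q>K, reverse
Step 1:
                  B         M
  I          0.0162    0.4787
  C          0.1547   -0.3094
  E          0.1709    0.1693
  solve Keq expr → x = -0.1547; check Q = 0.1678
Then change container volume by factor 1.5 (V_new/V_old).
Step 2:
                  B         M
  I          0.1139    0.1129
  C       -0.009683   0.01937
  E          0.1042    0.1323
  solve Keq expr → x = 0.009683; check Q = 0.1678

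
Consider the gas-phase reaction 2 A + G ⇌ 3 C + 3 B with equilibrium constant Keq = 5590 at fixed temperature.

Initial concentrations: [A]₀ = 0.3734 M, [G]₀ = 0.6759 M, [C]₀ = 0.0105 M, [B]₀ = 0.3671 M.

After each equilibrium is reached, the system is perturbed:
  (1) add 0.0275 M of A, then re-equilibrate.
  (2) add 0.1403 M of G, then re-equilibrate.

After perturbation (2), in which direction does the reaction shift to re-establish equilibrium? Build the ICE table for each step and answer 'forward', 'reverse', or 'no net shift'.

Direction: forward

Q₀ = 6.0770e-07 vs Keq = 5590 ⇒ Q<K, forward
Step 1:
                    A           G           C           B
  I            0.3734      0.6759      0.0105      0.3671
  C           -0.3664     -0.1832      0.5496      0.5496
  E           0.00701      0.4927      0.5601      0.9167
  solve Keq expr → x = 0.1832; check Q = 5590
Then add 0.0275 M of A.
Step 2:
                    A           G           C           B
  I           0.03451      0.4927      0.5601      0.9167
  C          -0.02614    -0.01307      0.0392      0.0392
  E          0.008373      0.4796      0.5993      0.9559
  solve Keq expr → x = 0.01307; check Q = 5590
Then add 0.1403 M of G.
Step 3:
                    A           G           C           B
  I          0.008373      0.6199      0.5993      0.9559
  C       -9.6197e-04 -4.8099e-04    0.001443    0.001443
  E          0.007411      0.6195      0.6007      0.9573
  solve Keq expr → x = 4.8099e-04; check Q = 5590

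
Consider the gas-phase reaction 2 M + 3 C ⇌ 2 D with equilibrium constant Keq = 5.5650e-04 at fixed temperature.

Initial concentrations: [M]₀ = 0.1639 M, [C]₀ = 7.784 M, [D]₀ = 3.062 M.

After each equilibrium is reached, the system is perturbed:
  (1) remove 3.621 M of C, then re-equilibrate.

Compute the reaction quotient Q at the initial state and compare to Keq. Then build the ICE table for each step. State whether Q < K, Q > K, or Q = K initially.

Q₀ = 0.74; Q > K (proceeds reverse)

Q₀ = 0.74 vs Keq = 5.5650e-04 ⇒ Q>K, reverse
Step 1:
                   M          C          D
  init        0.1639      7.784      3.062
  Δ            1.653      2.479     -1.653
  eq           1.817      10.26      1.409
  solve Keq expr → x = -0.8264; check Q = 5.5650e-04
Then remove 3.621 M of C.
Step 2:
                   M          C          D
  init         1.817      6.642      1.409
  Δ           0.3943     0.5915    -0.3943
  eq           2.211      7.234      1.015
  solve Keq expr → x = -0.1972; check Q = 5.5650e-04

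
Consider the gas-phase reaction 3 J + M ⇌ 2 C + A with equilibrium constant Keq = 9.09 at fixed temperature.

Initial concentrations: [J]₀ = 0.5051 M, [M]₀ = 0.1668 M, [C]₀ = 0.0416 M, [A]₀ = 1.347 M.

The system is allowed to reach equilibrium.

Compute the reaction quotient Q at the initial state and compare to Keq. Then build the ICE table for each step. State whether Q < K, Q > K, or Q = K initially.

Q₀ = 0.1084; Q < K (proceeds forward)

Q₀ = 0.1084 vs Keq = 9.09 ⇒ Q<K, forward
Step 1:
                    J           M           C           A
  init         0.5051      0.1668      0.0416       1.347
  Δ           -0.1754    -0.05845      0.1169     0.05845
  eq           0.3297      0.1083      0.1585       1.405
  solve Keq expr → x = 0.05845; check Q = 9.09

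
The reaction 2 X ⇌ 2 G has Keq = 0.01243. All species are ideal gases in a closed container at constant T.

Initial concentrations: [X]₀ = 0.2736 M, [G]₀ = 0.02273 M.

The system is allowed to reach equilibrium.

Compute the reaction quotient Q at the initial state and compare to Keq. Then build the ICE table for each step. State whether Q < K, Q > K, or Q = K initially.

Q₀ = 0.006902 vs Keq = 0.01243 ⇒ Q<K, forward
Step 1:
                  X         G
  I          0.2736   0.02273
  C       -0.006994  0.006994
  E          0.2666   0.02972
  solve Keq expr → x = 0.003497; check Q = 0.01243

Q₀ = 0.006902; Q < K (proceeds forward)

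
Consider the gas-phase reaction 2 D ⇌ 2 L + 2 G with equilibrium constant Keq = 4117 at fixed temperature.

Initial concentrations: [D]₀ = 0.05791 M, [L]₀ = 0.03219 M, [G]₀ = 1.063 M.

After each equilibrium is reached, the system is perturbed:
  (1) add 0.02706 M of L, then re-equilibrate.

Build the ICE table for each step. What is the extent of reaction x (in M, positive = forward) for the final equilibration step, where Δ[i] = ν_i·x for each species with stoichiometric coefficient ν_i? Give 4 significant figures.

x = -2.3158e-04 M

Q₀ = 0.3491 vs Keq = 4117 ⇒ Q<K, forward
Step 1:
                  D         L         G
  Initial   0.05791   0.03219     1.063
  Change   -0.05637   0.05637   0.05637
  Equil    0.001545   0.08856     1.119
  solve Keq expr → x = 0.02818; check Q = 4117
Then add 0.02706 M of L.
Step 2:
                  D         L         G
  Initial  0.001545    0.1156     1.119
  Change  4.6316e-04 -4.6316e-04 -4.6316e-04
  Equil    0.002008    0.1152     1.119
  solve Keq expr → x = -2.3158e-04; check Q = 4117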